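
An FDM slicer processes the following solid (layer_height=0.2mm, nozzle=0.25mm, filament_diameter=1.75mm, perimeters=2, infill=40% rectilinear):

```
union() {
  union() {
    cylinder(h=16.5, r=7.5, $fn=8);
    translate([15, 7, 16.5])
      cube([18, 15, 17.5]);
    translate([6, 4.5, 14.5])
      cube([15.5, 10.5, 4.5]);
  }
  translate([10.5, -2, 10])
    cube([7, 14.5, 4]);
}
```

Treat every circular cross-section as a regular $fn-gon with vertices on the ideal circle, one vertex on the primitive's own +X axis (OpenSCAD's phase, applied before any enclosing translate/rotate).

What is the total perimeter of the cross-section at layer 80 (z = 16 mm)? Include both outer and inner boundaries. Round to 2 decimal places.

97.92 mm

At z = 16 mm: the cylinder: section is a regular 8-gon, circumradius r=7.5 (perimeter = 2·8·7.500·sin(180°/8) = 45.92 mm); the cube at (15, 7) is absent (z outside [16.5, 34]); the 15.5×10.5 cube at (6, 4.5) contributes its full rectangle (perimeter 52.00 mm); Combining (union): the 2 present regions are separate (no shared area or edge), so areas and boundary lengths simply add and each stays a separate island — boundary = 97.92 mm; the cube at (10.5, -2) is absent (z outside [10, 14]); Combining (union): only that combined region is present, so the union is just that shape — boundary = 97.92 mm. Overall, the cross-section has 2 separate islands. Total boundary length (outer) = 97.92 mm.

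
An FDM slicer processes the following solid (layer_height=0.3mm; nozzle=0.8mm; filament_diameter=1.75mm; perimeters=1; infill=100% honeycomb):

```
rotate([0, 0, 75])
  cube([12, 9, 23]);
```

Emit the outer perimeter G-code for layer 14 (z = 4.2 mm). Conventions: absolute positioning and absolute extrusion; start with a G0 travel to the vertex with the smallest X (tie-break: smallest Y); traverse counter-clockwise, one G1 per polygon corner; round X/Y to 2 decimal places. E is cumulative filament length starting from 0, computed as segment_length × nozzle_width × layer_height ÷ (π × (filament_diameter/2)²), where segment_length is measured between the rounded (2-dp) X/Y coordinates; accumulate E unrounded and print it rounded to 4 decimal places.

At z = 4.2 mm: the 12×9 cube contributes its full rectangle; (rotated 75° about Z; rotation is an isometry so areas/perimeters/island counts are preserved). The outline is a single polygon with 4 vertices. Extrusion per mm of travel: 0.8 × 0.3 / (π × 0.875²) = 0.099780. Accumulating E over each segment gives final E = 4.1909.

G0 X-8.69 Y2.33 Z4.20
G1 X0.00 Y0.00 E0.8977
G1 X3.11 Y11.59 E2.0951
G1 X-5.59 Y13.92 E2.9938
G1 X-8.69 Y2.33 E4.1909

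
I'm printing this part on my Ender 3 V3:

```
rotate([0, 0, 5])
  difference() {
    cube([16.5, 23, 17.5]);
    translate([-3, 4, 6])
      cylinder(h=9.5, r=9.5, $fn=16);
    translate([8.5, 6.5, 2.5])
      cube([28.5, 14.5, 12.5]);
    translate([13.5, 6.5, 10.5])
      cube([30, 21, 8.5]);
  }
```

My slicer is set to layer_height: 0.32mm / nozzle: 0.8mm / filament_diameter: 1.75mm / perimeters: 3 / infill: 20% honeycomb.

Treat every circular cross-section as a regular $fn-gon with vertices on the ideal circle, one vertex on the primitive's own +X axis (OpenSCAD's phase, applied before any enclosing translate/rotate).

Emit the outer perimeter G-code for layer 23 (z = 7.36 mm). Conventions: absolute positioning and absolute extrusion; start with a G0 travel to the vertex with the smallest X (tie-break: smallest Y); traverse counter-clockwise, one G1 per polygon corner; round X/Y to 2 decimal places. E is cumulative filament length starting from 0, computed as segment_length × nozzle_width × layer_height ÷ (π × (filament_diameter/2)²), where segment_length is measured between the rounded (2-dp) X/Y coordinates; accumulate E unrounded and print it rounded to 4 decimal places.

At z = 7.36 mm: the cube (footprint 16.5×23) is included at this height; the r=9.5 cylinder at (-3, 4) gives a regular 16-gon of circumradius 9.5 (constant along its height); the cube at (8.5, 6.5) (footprint 28.5×14.5) is included at this height; the cube at (13.5, 6.5) is absent (z outside [10.5, 19]); After the difference (first − rest): starting from the 16.5×23 cube, the r=9.5 cylinder at (-3, 4) partially overlaps it — only the 65.85 mm² overlap (of its 276.30 mm²) is removed, clipping the outline; the 28.5×14.5 cube at (8.5, 6.5) partially overlaps it — only the 116.00 mm² overlap (of its 413.25 mm²) is removed, clipping the outline — 1 connected region; (whole slice rotated 5° about Z — lengths, areas and connectivity unchanged). The outline is a single polygon with 14 vertices. Extrusion per mm of travel: 0.8 × 0.32 / (π × 0.875²) = 0.106432. Accumulating E over each segment gives final E = 9.8409.

G0 X-2.00 Y22.91 Z7.36
G1 X-1.12 Y12.85 E1.0748
G1 X-0.48 Y12.78 E1.1433
G1 X2.77 Y11.00 E1.5377
G1 X5.09 Y8.11 E1.9321
G1 X6.13 Y4.55 E2.3269
G1 X5.72 Y0.87 E2.7210
G1 X5.51 Y0.48 E2.7681
G1 X16.44 Y1.44 E3.9359
G1 X15.87 Y7.91 E4.6272
G1 X7.90 Y7.22 E5.4786
G1 X6.64 Y21.66 E7.0214
G1 X14.61 Y22.36 E7.8729
G1 X14.43 Y24.35 E8.0856
G1 X-2.00 Y22.91 E9.8409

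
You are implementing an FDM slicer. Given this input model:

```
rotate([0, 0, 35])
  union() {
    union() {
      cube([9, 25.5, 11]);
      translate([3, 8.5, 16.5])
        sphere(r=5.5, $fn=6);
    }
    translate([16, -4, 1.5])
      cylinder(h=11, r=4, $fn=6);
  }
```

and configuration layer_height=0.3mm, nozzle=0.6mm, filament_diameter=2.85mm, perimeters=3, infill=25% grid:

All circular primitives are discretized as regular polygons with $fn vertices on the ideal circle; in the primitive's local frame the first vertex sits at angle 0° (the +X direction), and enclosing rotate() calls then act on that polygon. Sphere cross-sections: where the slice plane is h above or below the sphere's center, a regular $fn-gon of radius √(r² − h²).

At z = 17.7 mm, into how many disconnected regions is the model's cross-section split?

1

At z = 17.7 mm: the cube is not intersected at this z (z outside [0, 11]); the r=5.5 sphere at (3, 8.5) contributes a regular 6-gon of circumradius √(5.5²−1.2²) = 5.367; Taking the union: only the r=5.5 sphere at (3, 8.5) is present, so the union is just that shape — 1 connected region; the cylinder at (16, -4) is not intersected at this z (z outside [1.5, 12.5]); Merging all regions: only the result so far is present, so the union is just that shape — 1 connected region; (rotated 35° about Z; rotation is an isometry so areas/perimeters/island counts are preserved). The result has 1 disconnected region.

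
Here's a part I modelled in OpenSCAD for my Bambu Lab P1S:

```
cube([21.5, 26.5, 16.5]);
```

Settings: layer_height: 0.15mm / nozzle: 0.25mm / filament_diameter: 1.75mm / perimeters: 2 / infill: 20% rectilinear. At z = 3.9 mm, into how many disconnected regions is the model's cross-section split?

At z = 3.9 mm: the cube (footprint 21.5×26.5) is included at this height. The result has 1 disconnected region.

1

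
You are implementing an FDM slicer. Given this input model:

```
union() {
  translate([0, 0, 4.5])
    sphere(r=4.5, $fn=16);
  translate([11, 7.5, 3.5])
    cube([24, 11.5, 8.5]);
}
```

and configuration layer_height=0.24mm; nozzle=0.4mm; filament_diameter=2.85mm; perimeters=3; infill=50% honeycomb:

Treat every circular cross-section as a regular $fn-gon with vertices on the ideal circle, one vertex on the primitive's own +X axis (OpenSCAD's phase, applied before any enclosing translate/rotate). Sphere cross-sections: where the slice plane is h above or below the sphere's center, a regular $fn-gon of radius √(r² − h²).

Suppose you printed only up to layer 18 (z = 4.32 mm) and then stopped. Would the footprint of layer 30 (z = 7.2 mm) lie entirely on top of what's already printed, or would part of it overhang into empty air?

entirely on top

Compare the two slices. At z = 4.32: the sphere: section is a regular 16-gon, circumradius = √(r²−h²) = √(4.5²−0.18²) = 4.496 (area = (16/2)·4.496²·sin(360°/16) = 61.90 mm²); the cube at (11, 7.5) is present — its section is the full 24×11.5 rectangle (area 276.00 mm²); Combining (union): the 2 present regions are separate (no shared area or edge), so areas and boundary lengths simply add and each stays a separate island — area = 337.90 mm². At z = 7.2: the r=4.5 sphere contributes a regular 16-gon of circumradius √(4.5²−2.7²) = 3.600 (area = (16/2)·3.600²·sin(360°/16) = 39.68 mm²); the cube at (11, 7.5) is present — its section is the full 24×11.5 rectangle (area 276.00 mm²); Taking the union: the 2 present regions are separate (no shared area or edge), so areas and boundary lengths simply add and each stays a separate island — area = 315.68 mm². Checking containment: the cross-section at z = 7.2 is a subset of the cross-section at z = 4.32.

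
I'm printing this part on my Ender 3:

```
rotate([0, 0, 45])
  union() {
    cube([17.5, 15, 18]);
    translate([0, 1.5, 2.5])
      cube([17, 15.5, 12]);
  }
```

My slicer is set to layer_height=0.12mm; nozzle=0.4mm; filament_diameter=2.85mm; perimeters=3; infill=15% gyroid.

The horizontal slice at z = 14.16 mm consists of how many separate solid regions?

1

At z = 14.16 mm: the cube is present — its section is the full 17.5×15 rectangle; the cube at (0, 1.5) (footprint 17×15.5) is included at this height; Taking the union: the regions partially overlap (shared area 229.50 mm²), so overlapping operands fuse into one piece — 1 connected region; (rotated 45° about Z; rotation is an isometry so areas/perimeters/island counts are preserved). The result has 1 disconnected region.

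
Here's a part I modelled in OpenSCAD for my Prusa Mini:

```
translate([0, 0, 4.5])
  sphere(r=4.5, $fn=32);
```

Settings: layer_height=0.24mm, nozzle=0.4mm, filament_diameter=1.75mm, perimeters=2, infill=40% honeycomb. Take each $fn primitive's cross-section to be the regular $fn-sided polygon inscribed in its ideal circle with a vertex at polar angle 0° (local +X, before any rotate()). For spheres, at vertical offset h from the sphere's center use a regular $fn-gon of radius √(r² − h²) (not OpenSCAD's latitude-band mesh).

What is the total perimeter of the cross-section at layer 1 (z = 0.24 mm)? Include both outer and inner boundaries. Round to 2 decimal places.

At z = 0.24 mm: the r=4.5 sphere contributes a regular 32-gon of circumradius √(4.5²−4.26²) = 1.450 (perimeter = 2·32·1.450·sin(180°/32) = 9.10 mm). Overall, the cross-section is a single solid region. Total boundary length (outer) = 9.10 mm.

9.10 mm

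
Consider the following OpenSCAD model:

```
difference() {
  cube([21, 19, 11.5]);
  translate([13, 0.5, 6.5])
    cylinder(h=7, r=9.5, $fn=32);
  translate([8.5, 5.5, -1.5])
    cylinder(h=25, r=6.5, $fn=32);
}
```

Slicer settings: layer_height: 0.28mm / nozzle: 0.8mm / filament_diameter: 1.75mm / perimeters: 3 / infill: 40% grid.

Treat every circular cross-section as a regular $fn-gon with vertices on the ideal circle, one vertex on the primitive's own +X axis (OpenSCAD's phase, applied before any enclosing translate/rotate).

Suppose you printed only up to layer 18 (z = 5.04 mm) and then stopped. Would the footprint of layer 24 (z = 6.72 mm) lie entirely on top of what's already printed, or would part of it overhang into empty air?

entirely on top

Compare the two slices. At z = 5.04: the 21×19 cube contributes its full rectangle (area 399.00 mm²); the cylinder at (13, 0.5) does not reach this height (z outside [6.5, 13.5]); the cylinder at (8.5, 5.5): section is a regular 32-gon, circumradius r=6.5 (area = (32/2)·6.500²·sin(360°/32) = 131.88 mm²); After the difference (first − rest): starting from the 21×19 cube (399.00 mm²), the r=6.5 cylinder at (8.5, 5.5) partially overlaps it — only the 127.34 mm² overlap (of its 131.88 mm²) is removed, clipping the outline — area = 271.66 mm². At z = 6.72: the 21×19 cube contributes its full rectangle (area 399.00 mm²); the r=9.5 cylinder at (13, 0.5) contributes a regular 32-gon of circumradius 9.5 (area = (32/2)·9.500²·sin(360°/32) = 281.71 mm²); the r=6.5 cylinder at (8.5, 5.5) gives a regular 32-gon of circumradius 6.5 (constant along its height) (area = (32/2)·6.500²·sin(360°/32) = 131.88 mm²); After the difference (first − rest): starting from the 21×19 cube (399.00 mm²), the r=9.5 cylinder at (13, 0.5) partially overlaps it — only the 144.55 mm² overlap (of its 281.71 mm²) is removed, clipping the outline; the r=6.5 cylinder at (8.5, 5.5) partially overlaps it — only the 40.79 mm² overlap (of its 131.88 mm²) is removed, clipping the outline — area = 213.66 mm². Checking containment: the cross-section at z = 6.72 is a subset of the cross-section at z = 5.04.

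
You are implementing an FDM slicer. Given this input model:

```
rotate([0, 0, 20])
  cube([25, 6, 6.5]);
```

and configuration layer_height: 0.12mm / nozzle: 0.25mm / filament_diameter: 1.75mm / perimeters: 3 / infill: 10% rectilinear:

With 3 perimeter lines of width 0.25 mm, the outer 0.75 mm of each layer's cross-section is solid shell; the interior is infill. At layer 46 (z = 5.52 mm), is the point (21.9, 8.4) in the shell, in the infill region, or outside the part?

shell

At z = 5.52 mm: the 25×6 cube contributes its full rectangle; (rotated 20° about Z; rotation is an isometry so areas/perimeters/island counts are preserved). Overall, the cross-section is a single solid region. Undo the 20° rotation: the query point maps to (23.452, 0.403) in the un-rotated model frame. The nearest boundary edge runs (0.00, 0.00)→(25.00, 0.00); distance from the point to it = 0.40 mm. The point is inside the cross-section, 0.40 mm from the nearest boundary — within the 0.75 mm shell band (3 × 0.25).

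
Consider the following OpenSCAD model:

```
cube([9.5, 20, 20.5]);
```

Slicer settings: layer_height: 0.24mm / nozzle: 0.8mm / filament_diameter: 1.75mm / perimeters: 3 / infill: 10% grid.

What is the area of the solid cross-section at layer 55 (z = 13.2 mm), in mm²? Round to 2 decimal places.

190.00 mm²

At z = 13.2 mm: the cube (footprint 9.5×20) is included at this height (area 190.00 mm²). Overall, the cross-section is a single solid region. Net area = 190.00 mm².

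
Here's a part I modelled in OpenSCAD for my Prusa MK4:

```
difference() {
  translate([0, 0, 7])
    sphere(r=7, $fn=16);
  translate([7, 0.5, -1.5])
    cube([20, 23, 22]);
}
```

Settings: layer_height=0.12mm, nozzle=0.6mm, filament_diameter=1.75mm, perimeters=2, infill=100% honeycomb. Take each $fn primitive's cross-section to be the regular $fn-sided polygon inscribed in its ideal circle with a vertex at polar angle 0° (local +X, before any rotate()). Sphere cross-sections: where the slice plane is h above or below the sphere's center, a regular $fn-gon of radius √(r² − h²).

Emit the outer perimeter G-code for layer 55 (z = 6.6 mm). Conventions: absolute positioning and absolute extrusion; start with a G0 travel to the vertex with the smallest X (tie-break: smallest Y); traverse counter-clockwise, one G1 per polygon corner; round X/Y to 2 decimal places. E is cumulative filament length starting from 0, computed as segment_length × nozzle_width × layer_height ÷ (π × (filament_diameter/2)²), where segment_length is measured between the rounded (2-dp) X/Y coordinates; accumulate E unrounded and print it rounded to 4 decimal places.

G0 X-6.99 Y0.00 Z6.60
G1 X-6.46 Y-2.67 E0.0815
G1 X-4.94 Y-4.94 E0.1633
G1 X-2.67 Y-6.46 E0.2450
G1 X0.00 Y-6.99 E0.3265
G1 X2.67 Y-6.46 E0.4080
G1 X4.94 Y-4.94 E0.4898
G1 X6.46 Y-2.67 E0.5716
G1 X6.99 Y0.00 E0.6530
G1 X6.46 Y2.67 E0.7345
G1 X4.94 Y4.94 E0.8163
G1 X2.67 Y6.46 E0.8981
G1 X0.00 Y6.99 E0.9796
G1 X-2.67 Y6.46 E1.0610
G1 X-4.94 Y4.94 E1.1428
G1 X-6.46 Y2.67 E1.2246
G1 X-6.99 Y0.00 E1.3061

At z = 6.6 mm: the sphere: section is a regular 16-gon, circumradius = √(r²−h²) = √(7²−0.4²) = 6.989; the 20×23 cube at (7, 0.5) contributes its full rectangle; After the difference (first − rest): starting from the r=7 sphere, the 20×23 cube at (7, 0.5) misses the remaining region (no effect) — 1 connected region. The outline is a single polygon with 16 vertices. Extrusion per mm of travel: 0.6 × 0.12 / (π × 0.875²) = 0.029934. Accumulating E over each segment gives final E = 1.3061.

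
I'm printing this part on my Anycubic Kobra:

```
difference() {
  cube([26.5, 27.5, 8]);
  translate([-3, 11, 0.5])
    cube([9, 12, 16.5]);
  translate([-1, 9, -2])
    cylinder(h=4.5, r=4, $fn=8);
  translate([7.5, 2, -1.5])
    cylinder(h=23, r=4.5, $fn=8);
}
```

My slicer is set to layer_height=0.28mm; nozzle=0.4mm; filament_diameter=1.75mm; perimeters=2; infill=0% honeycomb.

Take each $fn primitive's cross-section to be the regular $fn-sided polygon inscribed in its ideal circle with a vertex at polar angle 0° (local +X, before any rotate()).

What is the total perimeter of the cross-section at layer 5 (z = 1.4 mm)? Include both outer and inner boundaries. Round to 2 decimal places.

At z = 1.4 mm: the cube is present — its section is the full 26.5×27.5 rectangle (perimeter 108.00 mm); the 9×12 cube at (-3, 11) contributes its full rectangle (perimeter 42.00 mm); the r=4 cylinder at (-1, 9) contributes a regular 8-gon of circumradius 4 (perimeter = 2·8·4.000·sin(180°/8) = 24.49 mm); the r=4.5 cylinder at (7.5, 2) contributes a regular 8-gon of circumradius 4.5 (perimeter = 2·8·4.500·sin(180°/8) = 27.55 mm); After the difference (first − rest): starting from the 26.5×27.5 cube, the 9×12 cube at (-3, 11) partially overlaps it — only the 72.00 mm² overlap (of its 108.00 mm²) is removed, clipping the outline; the r=4 cylinder at (-1, 9) partially overlaps it — only the 12.69 mm² overlap (of its 45.25 mm²) is removed, clipping the outline; the r=4.5 cylinder at (7.5, 2) partially overlaps it — only the 44.98 mm² overlap (of its 57.28 mm²) is removed, clipping the outline — boundary = 130.21 mm. Overall, the cross-section is a single solid region. Total boundary length (outer) = 130.21 mm.

130.21 mm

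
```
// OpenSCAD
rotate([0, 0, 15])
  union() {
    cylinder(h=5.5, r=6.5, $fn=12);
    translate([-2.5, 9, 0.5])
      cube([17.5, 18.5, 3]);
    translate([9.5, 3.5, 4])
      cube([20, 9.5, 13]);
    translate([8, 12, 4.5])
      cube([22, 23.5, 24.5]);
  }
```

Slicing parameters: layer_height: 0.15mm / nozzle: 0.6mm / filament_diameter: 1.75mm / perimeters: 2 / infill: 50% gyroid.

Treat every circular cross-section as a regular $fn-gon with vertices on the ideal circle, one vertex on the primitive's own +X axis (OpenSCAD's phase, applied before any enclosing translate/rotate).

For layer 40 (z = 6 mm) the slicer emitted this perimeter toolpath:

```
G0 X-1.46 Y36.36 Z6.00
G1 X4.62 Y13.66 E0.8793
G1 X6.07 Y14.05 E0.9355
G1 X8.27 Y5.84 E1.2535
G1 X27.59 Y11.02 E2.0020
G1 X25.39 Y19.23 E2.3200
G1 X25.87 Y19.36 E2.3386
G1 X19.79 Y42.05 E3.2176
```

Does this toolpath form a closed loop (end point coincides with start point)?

no

Start point (G0): (-1.46, 36.36). End point (last G1): the path does not return to the start — open.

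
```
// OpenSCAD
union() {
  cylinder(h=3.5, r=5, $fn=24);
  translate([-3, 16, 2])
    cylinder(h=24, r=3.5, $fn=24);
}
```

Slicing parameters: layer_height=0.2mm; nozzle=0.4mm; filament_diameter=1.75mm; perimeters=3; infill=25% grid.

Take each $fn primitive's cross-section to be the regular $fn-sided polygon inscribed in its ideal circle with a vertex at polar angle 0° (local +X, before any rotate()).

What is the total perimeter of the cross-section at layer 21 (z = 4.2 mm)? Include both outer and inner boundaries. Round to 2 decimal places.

At z = 4.2 mm: the cylinder is absent (z outside [0, 3.5]); the r=3.5 cylinder at (-3, 16) contributes a regular 24-gon of circumradius 3.5 (perimeter = 2·24·3.500·sin(180°/24) = 21.93 mm); Merging all regions: only the r=3.5 cylinder at (-3, 16) is present, so the union is just that shape — boundary = 21.93 mm. Overall, the cross-section is a single solid region. Total boundary length (outer) = 21.93 mm.

21.93 mm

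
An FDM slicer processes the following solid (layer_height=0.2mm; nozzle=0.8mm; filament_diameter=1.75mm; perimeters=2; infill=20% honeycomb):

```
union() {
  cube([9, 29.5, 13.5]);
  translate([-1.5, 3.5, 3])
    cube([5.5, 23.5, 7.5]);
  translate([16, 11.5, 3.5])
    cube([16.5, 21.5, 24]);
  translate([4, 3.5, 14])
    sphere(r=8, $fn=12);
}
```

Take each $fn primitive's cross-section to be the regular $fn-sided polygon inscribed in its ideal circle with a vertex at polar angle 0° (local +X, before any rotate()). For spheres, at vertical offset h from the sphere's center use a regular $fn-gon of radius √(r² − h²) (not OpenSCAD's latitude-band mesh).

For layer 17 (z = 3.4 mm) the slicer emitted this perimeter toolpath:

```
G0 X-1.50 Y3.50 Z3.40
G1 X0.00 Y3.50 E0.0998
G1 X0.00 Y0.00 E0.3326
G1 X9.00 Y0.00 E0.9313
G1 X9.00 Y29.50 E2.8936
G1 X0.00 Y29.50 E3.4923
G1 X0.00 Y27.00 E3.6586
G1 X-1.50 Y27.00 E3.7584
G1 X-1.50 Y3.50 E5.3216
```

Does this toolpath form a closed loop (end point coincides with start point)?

yes

Start point (G0): (-1.50, 3.50). End point (last G1): the path returns to the start — closed.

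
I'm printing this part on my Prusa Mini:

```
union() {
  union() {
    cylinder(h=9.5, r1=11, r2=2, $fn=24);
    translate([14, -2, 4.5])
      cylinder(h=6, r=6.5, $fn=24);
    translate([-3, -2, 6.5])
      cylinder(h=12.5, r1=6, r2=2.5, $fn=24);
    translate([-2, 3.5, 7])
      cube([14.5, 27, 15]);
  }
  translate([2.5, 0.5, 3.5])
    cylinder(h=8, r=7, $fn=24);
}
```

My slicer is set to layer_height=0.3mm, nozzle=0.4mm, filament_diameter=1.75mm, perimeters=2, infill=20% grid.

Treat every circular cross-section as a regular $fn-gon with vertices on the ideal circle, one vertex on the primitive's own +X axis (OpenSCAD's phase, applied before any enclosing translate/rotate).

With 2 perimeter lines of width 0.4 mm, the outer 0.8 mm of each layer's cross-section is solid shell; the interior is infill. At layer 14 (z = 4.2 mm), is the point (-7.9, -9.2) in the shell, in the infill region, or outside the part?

outside

At z = 4.2 mm: the cone (r1=11→r2=2) has section circumradius 7.021 here — a regular 24-gon; the cylinder at (14, -2) is not intersected at this z (z outside [4.5, 10.5]); the cone at (-3, -2) does not reach this height (z outside [6.5, 19]); the cube at (-2, 3.5) is not intersected at this z (z outside [7, 22]); Combining (union): only the cone is present, so the union is just that shape — 1 connected region; the cylinder at (2.5, 0.5): section is a regular 24-gon, circumradius r=7; Merging all regions: the regions partially overlap (shared area 117.30 mm²), so overlapping operands fuse into one piece — 1 connected region. Overall, the cross-section is a single solid region. The nearest boundary edge runs (-3.51, -6.08)→(-4.96, -4.96); distance from the point to it = 5.15 mm. The point is not inside any of the regions above, so it lies outside the cross-section (5.15 mm from the nearest boundary).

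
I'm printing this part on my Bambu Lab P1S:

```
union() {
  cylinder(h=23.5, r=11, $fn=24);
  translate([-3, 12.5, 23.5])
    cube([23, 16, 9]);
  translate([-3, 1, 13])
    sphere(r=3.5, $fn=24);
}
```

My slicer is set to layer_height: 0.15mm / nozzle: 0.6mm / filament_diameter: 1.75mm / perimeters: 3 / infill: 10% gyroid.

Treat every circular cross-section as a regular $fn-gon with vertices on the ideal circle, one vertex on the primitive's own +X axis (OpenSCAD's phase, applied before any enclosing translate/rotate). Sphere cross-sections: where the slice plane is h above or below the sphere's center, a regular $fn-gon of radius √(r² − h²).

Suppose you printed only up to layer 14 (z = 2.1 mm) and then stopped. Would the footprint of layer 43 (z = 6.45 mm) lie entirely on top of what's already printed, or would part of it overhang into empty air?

Compare the two slices. At z = 2.1: the cylinder: section is a regular 24-gon, circumradius r=11 (area = (24/2)·11.000²·sin(360°/24) = 375.81 mm²); the cube at (-3, 12.5) is not intersected at this z (z outside [23.5, 32.5]); the sphere at (-3, 1) does not reach this height (|z−center|=10.900 > r=3.5); Merging all regions: only the r=11 cylinder is present, so the union is just that shape — area = 375.81 mm². At z = 6.45: the r=11 cylinder gives a regular 24-gon of circumradius 11 (constant along its height) (area = (24/2)·11.000²·sin(360°/24) = 375.81 mm²); the cube at (-3, 12.5) is not intersected at this z (z outside [23.5, 32.5]); the sphere at (-3, 1) is not intersected at this z (|z−center|=6.550 > r=3.5); Combining (union): only the r=11 cylinder is present, so the union is just that shape — area = 375.81 mm². Checking containment: the cross-section at z = 6.45 is a subset of the cross-section at z = 2.1.

entirely on top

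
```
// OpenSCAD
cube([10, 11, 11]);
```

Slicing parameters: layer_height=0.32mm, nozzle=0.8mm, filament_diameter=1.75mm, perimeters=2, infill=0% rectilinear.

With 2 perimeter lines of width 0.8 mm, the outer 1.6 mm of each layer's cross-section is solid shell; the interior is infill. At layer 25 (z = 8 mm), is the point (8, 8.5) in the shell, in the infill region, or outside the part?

infill

At z = 8 mm: the 10×11 cube contributes its full rectangle. Overall, the cross-section is a single solid region. The nearest boundary edge runs (10.00, 0.00)→(10.00, 11.00); distance from the point to it = 2.00 mm. The point is inside the cross-section and 2.00 mm from the nearest boundary — more than the 1.6 mm shell width (2 × 0.8), so it's in the infill interior.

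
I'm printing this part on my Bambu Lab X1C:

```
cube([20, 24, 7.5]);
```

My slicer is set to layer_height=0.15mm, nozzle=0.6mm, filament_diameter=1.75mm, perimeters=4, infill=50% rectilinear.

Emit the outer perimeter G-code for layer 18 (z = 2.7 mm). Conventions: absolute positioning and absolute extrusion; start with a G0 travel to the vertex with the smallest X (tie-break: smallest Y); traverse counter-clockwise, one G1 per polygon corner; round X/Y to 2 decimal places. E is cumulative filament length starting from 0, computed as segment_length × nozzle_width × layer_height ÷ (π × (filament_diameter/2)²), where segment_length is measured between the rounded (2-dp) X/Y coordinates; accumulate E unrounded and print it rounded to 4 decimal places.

G0 X0.00 Y0.00 Z2.70
G1 X20.00 Y0.00 E0.7484
G1 X20.00 Y24.00 E1.6464
G1 X0.00 Y24.00 E2.3947
G1 X0.00 Y0.00 E3.2928

At z = 2.7 mm: the cube is present — its section is the full 20×24 rectangle. The outline is a single polygon with 4 vertices. Extrusion per mm of travel: 0.6 × 0.15 / (π × 0.875²) = 0.037418. Accumulating E over each segment gives final E = 3.2928.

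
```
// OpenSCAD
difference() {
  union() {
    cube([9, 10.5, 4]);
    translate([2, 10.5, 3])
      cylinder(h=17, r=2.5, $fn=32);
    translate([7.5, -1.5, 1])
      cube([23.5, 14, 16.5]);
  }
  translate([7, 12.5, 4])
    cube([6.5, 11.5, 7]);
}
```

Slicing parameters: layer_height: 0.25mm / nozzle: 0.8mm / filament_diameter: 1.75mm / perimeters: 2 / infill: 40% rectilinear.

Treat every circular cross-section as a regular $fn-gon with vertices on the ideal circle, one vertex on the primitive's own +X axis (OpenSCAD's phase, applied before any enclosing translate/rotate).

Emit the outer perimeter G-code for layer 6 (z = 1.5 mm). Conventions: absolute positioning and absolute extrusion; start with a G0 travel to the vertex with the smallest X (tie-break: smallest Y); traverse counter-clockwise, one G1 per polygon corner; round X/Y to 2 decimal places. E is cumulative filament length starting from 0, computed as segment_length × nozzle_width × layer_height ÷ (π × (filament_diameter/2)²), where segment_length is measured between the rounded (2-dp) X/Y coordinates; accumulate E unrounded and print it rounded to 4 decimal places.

At z = 1.5 mm: the cube is present — its section is the full 9×10.5 rectangle; the cylinder at (2, 10.5) does not reach this height (z outside [3, 20]); the cube at (7.5, -1.5) (footprint 23.5×14) is included at this height; Combining (union): the regions partially overlap (shared area 15.75 mm²), so overlapping operands fuse into one piece — 1 connected region; the cube at (7, 12.5) is not intersected at this z (z outside [4, 11]); Subtracting the remaining from the first: none of the subtracted shapes is present at this height, so the result so far is unchanged — 1 connected region. The outline is a single polygon with 8 vertices. Extrusion per mm of travel: 0.8 × 0.25 / (π × 0.875²) = 0.083150. Accumulating E over each segment gives final E = 7.4835.

G0 X0.00 Y0.00 Z1.50
G1 X7.50 Y0.00 E0.6236
G1 X7.50 Y-1.50 E0.7484
G1 X31.00 Y-1.50 E2.7024
G1 X31.00 Y12.50 E3.8665
G1 X7.50 Y12.50 E5.8205
G1 X7.50 Y10.50 E5.9868
G1 X0.00 Y10.50 E6.6105
G1 X0.00 Y0.00 E7.4835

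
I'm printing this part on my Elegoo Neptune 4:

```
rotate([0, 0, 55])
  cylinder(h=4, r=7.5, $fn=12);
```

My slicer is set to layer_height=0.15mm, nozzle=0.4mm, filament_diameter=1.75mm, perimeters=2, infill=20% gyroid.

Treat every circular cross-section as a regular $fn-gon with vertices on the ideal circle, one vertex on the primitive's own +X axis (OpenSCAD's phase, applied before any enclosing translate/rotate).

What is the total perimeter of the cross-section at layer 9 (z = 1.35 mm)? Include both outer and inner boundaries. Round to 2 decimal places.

46.59 mm

At z = 1.35 mm: the cylinder: section is a regular 12-gon, circumradius r=7.5 (perimeter = 2·12·7.500·sin(180°/12) = 46.59 mm); (whole slice rotated 55° about Z — lengths, areas and connectivity unchanged). Overall, the cross-section is a single solid region. Total boundary length (outer) = 46.59 mm.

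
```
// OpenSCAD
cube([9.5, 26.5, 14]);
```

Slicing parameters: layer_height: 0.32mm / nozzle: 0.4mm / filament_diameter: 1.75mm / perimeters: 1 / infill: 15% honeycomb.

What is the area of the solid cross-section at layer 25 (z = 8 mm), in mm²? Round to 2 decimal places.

251.75 mm²

At z = 8 mm: the cube is present — its section is the full 9.5×26.5 rectangle (area 251.75 mm²). Overall, the cross-section is a single solid region. Net area = 251.75 mm².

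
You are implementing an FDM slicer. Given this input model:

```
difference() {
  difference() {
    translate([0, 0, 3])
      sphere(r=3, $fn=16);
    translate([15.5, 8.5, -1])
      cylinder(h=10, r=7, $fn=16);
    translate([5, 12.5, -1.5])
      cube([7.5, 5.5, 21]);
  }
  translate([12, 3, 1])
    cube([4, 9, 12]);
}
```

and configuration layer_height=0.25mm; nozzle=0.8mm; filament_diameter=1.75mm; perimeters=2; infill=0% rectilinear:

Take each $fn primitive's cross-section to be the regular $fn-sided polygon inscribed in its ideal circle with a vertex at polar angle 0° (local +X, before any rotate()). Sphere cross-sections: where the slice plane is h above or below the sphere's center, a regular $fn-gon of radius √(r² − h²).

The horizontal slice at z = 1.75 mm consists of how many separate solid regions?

At z = 1.75 mm: the r=3 sphere slices to a regular 16-gon of circumradius 2.727 (√(r²−h²) with h=1.25 from center); the r=7 cylinder at (15.5, 8.5) gives a regular 16-gon of circumradius 7 (constant along its height); the cube at (5, 12.5) (footprint 7.5×5.5) is included at this height; Subtracting the remaining from the first: starting from the r=3 sphere, the r=7 cylinder at (15.5, 8.5) misses the remaining region (no effect); the 7.5×5.5 cube at (5, 12.5) misses the remaining region (no effect) — 1 connected region; the cube at (12, 3) is present — its section is the full 4×9 rectangle; Subtracting the remaining from the first: starting from that combined region, the 4×9 cube at (12, 3) misses the remaining region (no effect) — 1 connected region. The result has 1 disconnected region.

1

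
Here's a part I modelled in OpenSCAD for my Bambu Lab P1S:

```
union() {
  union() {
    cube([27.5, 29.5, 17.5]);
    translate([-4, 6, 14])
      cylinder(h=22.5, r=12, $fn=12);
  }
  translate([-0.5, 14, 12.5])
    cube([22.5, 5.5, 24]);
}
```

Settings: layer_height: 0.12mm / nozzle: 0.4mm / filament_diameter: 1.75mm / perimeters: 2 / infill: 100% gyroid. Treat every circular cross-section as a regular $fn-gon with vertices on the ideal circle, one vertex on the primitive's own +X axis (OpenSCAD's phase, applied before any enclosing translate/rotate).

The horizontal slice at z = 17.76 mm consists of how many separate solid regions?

1

At z = 17.76 mm: the cube does not reach this height (z outside [0, 17.5]); the r=12 cylinder at (-4, 6) gives a regular 12-gon of circumradius 12 (constant along its height); Merging all regions: only the r=12 cylinder at (-4, 6) is present, so the union is just that shape — 1 connected region; the cube at (-0.5, 14) is present — its section is the full 22.5×5.5 rectangle; Taking the union: the regions partially overlap (shared area 9.68 mm²), so overlapping operands fuse into one piece — 1 connected region. The result has 1 disconnected region.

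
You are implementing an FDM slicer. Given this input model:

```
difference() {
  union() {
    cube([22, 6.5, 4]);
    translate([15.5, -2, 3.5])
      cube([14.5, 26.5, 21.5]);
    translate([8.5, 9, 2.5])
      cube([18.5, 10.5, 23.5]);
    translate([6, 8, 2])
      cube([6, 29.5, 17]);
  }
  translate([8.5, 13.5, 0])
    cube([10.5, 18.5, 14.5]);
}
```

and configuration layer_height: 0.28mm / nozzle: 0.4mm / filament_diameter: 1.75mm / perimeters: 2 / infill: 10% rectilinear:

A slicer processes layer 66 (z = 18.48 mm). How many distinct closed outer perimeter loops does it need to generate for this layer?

1

At z = 18.48 mm: the cube is not intersected at this z (z outside [0, 4]); the cube at (15.5, -2) is present — its section is the full 14.5×26.5 rectangle; the 18.5×10.5 cube at (8.5, 9) contributes its full rectangle; the 6×29.5 cube at (6, 8) contributes its full rectangle; Merging all regions: the regions partially overlap (shared area 157.50 mm²), so overlapping operands fuse into one piece — 1 connected region; the cube at (8.5, 13.5) is not intersected at this z (z outside [0, 14.5]); After the difference (first − rest): none of the subtracted shapes is present at this height, so the result so far is unchanged — 1 connected region. The result has 1 disconnected region.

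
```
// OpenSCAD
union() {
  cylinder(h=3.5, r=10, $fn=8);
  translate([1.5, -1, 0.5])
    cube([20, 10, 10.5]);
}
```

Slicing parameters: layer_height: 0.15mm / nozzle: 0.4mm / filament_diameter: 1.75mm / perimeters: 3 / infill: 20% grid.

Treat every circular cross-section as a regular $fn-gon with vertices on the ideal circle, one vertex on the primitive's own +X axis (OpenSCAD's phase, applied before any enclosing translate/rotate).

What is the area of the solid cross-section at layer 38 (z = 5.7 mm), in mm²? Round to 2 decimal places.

200.00 mm²

At z = 5.7 mm: the cylinder does not reach this height (z outside [0, 3.5]); the cube at (1.5, -1) is present — its section is the full 20×10 rectangle (area 200.00 mm²); Taking the union: only the 20×10 cube at (1.5, -1) is present, so the union is just that shape — area = 200.00 mm². Overall, the cross-section is a single solid region. Net area = 200.00 mm².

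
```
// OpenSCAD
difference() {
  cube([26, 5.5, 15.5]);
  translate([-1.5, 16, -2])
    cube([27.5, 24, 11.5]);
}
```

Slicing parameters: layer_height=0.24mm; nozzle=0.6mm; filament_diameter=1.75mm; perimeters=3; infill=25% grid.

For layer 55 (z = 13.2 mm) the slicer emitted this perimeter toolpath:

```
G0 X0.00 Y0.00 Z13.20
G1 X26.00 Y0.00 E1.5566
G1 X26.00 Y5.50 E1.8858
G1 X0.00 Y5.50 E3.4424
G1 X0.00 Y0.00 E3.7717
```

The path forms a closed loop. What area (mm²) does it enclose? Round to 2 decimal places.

143.00 mm²

Apply the shoelace formula to the sequence of (X, Y) vertices; enclosed area = 143.00 mm².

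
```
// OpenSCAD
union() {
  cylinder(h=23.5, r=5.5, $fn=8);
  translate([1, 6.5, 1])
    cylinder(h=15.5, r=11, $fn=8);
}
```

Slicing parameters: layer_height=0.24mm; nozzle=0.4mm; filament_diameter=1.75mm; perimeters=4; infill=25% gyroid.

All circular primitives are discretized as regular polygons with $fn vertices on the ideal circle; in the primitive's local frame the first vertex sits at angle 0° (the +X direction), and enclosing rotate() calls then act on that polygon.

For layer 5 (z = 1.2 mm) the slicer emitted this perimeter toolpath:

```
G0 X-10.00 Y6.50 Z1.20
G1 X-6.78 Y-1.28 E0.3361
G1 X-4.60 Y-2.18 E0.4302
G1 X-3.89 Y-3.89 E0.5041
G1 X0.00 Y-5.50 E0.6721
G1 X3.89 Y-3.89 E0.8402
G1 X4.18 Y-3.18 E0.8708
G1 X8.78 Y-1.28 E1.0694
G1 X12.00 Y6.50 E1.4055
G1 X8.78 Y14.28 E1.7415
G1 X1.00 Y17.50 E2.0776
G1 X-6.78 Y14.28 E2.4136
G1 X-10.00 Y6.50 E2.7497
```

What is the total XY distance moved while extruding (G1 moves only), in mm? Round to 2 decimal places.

Sum the Euclidean lengths of each G1 segment: total = 68.89 mm.

68.89 mm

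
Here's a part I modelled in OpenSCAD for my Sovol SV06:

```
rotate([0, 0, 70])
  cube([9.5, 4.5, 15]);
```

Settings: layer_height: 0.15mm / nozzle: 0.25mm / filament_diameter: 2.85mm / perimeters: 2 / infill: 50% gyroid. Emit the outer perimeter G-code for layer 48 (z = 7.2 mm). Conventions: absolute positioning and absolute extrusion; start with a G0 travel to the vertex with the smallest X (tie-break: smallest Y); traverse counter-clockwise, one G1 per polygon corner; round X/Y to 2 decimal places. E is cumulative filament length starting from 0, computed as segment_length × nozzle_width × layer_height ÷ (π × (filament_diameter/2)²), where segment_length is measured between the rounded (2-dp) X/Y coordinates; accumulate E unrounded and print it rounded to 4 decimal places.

G0 X-4.23 Y1.54 Z7.20
G1 X0.00 Y0.00 E0.0265
G1 X3.25 Y8.93 E0.0823
G1 X-0.98 Y10.47 E0.1088
G1 X-4.23 Y1.54 E0.1646

At z = 7.2 mm: the 9.5×4.5 cube contributes its full rectangle; (whole slice rotated 70° about Z — lengths, areas and connectivity unchanged). The outline is a single polygon with 4 vertices. Extrusion per mm of travel: 0.25 × 0.15 / (π × 1.425²) = 0.005878. Accumulating E over each segment gives final E = 0.1646.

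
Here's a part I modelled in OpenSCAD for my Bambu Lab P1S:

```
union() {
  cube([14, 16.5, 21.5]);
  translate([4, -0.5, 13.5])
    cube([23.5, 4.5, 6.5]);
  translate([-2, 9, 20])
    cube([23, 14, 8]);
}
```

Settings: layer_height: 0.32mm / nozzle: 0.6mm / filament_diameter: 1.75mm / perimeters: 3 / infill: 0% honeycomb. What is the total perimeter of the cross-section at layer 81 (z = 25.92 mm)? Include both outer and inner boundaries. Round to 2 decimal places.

At z = 25.92 mm: the cube does not reach this height (z outside [0, 21.5]); the cube at (4, -0.5) is not intersected at this z (z outside [13.5, 20]); the 23×14 cube at (-2, 9) contributes its full rectangle (perimeter 74.00 mm); Taking the union: only the 23×14 cube at (-2, 9) is present, so the union is just that shape — boundary = 74.00 mm. Overall, the cross-section is a single solid region. Total boundary length (outer) = 74.00 mm.

74.00 mm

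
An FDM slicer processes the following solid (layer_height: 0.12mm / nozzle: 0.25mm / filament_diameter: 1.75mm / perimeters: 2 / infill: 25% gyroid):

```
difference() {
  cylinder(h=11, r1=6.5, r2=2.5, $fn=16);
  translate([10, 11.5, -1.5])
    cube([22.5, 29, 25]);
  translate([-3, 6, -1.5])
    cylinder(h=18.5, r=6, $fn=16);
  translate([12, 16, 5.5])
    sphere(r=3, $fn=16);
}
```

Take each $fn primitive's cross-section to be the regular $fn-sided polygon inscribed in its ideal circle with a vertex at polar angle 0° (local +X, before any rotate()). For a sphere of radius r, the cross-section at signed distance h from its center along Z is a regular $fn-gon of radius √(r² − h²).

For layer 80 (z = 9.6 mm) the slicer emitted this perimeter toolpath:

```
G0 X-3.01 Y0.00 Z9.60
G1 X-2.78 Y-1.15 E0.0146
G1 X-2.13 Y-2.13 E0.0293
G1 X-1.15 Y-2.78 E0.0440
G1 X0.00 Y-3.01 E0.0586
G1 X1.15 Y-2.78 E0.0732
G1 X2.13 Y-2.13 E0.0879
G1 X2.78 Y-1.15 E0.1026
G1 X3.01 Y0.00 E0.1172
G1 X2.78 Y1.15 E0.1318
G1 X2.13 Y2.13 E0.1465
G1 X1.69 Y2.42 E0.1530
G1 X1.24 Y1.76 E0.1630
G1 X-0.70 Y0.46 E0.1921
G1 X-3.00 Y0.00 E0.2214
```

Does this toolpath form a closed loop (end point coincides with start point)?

no

Start point (G0): (-3.01, 0.00). End point (last G1): the path does not return to the start — open.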